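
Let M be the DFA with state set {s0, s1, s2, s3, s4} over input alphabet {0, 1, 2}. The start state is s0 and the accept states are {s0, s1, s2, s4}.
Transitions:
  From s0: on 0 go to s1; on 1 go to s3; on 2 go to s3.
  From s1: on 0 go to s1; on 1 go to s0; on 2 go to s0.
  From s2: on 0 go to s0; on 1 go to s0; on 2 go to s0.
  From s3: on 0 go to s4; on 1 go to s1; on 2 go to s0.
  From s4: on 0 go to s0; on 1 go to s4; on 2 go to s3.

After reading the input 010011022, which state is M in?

s0 --0--> s1
s1 --1--> s0
s0 --0--> s1
s1 --0--> s1
s1 --1--> s0
s0 --1--> s3
s3 --0--> s4
s4 --2--> s3
s3 --2--> s0

s0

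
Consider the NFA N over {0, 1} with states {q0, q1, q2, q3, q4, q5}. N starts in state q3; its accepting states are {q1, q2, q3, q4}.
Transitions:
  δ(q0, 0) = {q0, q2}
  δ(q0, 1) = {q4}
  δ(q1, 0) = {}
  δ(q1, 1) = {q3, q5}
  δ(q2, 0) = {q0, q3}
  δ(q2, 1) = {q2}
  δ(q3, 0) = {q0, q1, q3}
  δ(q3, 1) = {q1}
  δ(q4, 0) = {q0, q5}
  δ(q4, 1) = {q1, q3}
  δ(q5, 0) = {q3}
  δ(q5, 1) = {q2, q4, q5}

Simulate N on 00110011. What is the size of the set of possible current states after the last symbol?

5

Start: {q3}
read 0: {q0, q1, q3}
read 0: {q0, q1, q2, q3}
read 1: {q1, q2, q3, q4, q5}
read 1: {q1, q2, q3, q4, q5}
read 0: {q0, q1, q3, q5}
read 0: {q0, q1, q2, q3}
read 1: {q1, q2, q3, q4, q5}
read 1: {q1, q2, q3, q4, q5}
Final reachable set {q1, q2, q3, q4, q5} has 5 states.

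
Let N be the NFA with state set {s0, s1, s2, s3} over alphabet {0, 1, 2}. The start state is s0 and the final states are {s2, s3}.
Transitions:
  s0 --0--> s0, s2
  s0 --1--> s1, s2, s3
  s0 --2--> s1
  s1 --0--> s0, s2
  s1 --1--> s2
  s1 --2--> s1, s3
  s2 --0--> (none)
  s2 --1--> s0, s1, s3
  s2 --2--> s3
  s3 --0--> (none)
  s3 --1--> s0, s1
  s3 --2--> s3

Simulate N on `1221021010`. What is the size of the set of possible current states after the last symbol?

Start: {s0}
read 1: {s1, s2, s3}
read 2: {s1, s3}
read 2: {s1, s3}
read 1: {s0, s1, s2}
read 0: {s0, s2}
read 2: {s1, s3}
read 1: {s0, s1, s2}
read 0: {s0, s2}
read 1: {s0, s1, s2, s3}
read 0: {s0, s2}
Final reachable set {s0, s2} has 2 states.

2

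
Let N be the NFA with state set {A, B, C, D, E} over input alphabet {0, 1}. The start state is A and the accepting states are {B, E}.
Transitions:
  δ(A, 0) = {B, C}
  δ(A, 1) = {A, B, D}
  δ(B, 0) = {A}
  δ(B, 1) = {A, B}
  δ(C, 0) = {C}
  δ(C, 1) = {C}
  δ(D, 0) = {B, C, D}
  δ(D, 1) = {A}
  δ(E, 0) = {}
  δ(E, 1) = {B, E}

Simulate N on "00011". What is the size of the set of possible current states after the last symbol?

Start: {A}
read 0: {B, C}
read 0: {A, C}
read 0: {B, C}
read 1: {A, B, C}
read 1: {A, B, C, D}
Final reachable set {A, B, C, D} has 4 states.

4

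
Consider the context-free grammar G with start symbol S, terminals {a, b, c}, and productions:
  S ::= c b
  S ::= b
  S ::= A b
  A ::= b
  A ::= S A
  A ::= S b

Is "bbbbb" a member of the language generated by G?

yes

S ⇒ Ab ⇒ SAb ⇒ AbAb ⇒ bbAb ⇒ bbSbb ⇒ bbbbb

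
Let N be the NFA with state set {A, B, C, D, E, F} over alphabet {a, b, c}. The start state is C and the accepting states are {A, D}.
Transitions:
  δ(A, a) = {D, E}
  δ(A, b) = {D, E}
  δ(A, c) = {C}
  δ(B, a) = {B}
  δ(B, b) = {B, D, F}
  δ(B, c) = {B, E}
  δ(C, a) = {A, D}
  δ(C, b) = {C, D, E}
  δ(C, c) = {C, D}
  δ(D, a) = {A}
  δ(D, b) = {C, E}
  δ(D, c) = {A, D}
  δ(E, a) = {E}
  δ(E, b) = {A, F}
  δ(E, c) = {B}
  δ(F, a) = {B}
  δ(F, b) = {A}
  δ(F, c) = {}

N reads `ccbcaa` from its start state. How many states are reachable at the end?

Start: {C}
read c: {C, D}
read c: {A, C, D}
read b: {C, D, E}
read c: {A, B, C, D}
read a: {A, B, D, E}
read a: {A, B, D, E}
Final reachable set {A, B, D, E} has 4 states.

4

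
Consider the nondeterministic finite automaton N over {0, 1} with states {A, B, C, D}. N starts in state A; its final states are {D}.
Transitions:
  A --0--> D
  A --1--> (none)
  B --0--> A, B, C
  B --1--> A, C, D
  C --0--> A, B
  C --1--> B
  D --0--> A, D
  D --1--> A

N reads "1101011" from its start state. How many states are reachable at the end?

Start: {A}
read 1: {}
The reachable set is empty and stays empty for the remaining 6 symbols.
Final reachable set {} has 0 states.

0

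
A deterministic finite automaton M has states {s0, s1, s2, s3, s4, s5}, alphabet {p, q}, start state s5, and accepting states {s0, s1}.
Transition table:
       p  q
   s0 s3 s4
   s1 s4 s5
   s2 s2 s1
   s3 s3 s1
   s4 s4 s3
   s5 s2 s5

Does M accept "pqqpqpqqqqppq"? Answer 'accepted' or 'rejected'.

accepted

s5 --p--> s2
s2 --q--> s1
s1 --q--> s5
s5 --p--> s2
s2 --q--> s1
s1 --p--> s4
s4 --q--> s3
s3 --q--> s1
s1 --q--> s5
s5 --q--> s5
s5 --p--> s2
s2 --p--> s2
s2 --q--> s1
End in state s1, which is an accepting state.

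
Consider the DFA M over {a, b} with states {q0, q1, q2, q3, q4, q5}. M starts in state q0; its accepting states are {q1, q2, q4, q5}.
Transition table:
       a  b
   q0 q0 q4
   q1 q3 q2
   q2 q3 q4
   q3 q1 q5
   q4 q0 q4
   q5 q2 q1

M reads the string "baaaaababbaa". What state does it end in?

q0

q0 --b--> q4
q4 --a--> q0
q0 --a--> q0
q0 --a--> q0
q0 --a--> q0
q0 --a--> q0
q0 --b--> q4
q4 --a--> q0
q0 --b--> q4
q4 --b--> q4
q4 --a--> q0
q0 --a--> q0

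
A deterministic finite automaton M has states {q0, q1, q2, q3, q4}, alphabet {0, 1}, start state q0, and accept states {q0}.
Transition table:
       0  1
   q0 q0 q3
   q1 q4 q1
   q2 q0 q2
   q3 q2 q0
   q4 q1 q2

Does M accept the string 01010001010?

accepted

q0 --0--> q0
q0 --1--> q3
q3 --0--> q2
q2 --1--> q2
q2 --0--> q0
q0 --0--> q0
q0 --0--> q0
q0 --1--> q3
q3 --0--> q2
q2 --1--> q2
q2 --0--> q0
End in state q0, which is an accepting state.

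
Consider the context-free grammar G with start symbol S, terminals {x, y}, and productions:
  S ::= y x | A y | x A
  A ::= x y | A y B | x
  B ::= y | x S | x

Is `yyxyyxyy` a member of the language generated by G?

no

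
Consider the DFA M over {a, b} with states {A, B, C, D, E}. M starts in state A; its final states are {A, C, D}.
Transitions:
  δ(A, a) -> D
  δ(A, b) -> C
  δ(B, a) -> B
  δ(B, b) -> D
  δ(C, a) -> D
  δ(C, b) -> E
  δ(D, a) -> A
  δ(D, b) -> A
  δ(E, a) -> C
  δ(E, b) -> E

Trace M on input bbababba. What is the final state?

C

A --b--> C
C --b--> E
E --a--> C
C --b--> E
E --a--> C
C --b--> E
E --b--> E
E --a--> C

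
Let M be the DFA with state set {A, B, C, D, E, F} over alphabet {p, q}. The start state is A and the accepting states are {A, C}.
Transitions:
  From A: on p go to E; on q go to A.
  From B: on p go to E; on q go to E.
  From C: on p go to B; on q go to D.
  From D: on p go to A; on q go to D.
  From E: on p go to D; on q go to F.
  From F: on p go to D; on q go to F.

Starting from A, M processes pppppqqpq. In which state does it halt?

A

A --p--> E
E --p--> D
D --p--> A
A --p--> E
E --p--> D
D --q--> D
D --q--> D
D --p--> A
A --q--> A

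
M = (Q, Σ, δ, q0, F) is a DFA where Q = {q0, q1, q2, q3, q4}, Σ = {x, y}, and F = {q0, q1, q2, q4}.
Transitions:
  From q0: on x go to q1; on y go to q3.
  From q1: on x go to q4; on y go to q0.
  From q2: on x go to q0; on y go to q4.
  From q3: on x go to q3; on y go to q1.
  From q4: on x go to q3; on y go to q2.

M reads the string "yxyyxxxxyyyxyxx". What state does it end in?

q3

q0 --y--> q3
q3 --x--> q3
q3 --y--> q1
q1 --y--> q0
q0 --x--> q1
q1 --x--> q4
q4 --x--> q3
q3 --x--> q3
q3 --y--> q1
q1 --y--> q0
q0 --y--> q3
q3 --x--> q3
q3 --y--> q1
q1 --x--> q4
q4 --x--> q3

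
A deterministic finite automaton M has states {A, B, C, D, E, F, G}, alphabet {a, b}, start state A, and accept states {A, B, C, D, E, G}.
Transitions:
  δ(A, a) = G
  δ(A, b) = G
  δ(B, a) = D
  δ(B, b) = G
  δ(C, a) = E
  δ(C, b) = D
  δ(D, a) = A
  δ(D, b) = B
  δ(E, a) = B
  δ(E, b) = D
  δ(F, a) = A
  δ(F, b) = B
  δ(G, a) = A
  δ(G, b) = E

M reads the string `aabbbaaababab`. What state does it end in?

A --a--> G
G --a--> A
A --b--> G
G --b--> E
E --b--> D
D --a--> A
A --a--> G
G --a--> A
A --b--> G
G --a--> A
A --b--> G
G --a--> A
A --b--> G

G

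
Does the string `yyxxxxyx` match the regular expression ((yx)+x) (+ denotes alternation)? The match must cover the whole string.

Neither (yx) nor x matches yyxxxxyx.

no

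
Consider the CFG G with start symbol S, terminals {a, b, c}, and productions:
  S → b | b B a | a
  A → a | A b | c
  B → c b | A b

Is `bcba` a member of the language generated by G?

S ⇒ bBa ⇒ bcba

yes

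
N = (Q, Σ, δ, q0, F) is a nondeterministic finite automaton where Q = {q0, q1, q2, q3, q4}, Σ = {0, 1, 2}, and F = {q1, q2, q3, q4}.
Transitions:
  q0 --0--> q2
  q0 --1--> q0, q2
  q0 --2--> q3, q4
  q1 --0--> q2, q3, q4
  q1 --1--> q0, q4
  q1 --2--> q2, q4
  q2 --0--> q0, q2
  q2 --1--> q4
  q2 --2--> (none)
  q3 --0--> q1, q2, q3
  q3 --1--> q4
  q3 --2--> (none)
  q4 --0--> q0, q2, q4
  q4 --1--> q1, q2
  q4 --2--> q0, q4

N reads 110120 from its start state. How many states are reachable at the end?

5

Start: {q0}
read 1: {q0, q2}
read 1: {q0, q2, q4}
read 0: {q0, q2, q4}
read 1: {q0, q1, q2, q4}
read 2: {q0, q2, q3, q4}
read 0: {q0, q1, q2, q3, q4}
Final reachable set {q0, q1, q2, q3, q4} has 5 states.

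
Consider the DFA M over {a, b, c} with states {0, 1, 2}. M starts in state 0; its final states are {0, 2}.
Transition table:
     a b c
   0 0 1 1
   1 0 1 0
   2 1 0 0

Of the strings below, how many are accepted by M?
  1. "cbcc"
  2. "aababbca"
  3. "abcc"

1

"cbcc": rejected
"aababbca": accepted
"abcc": rejected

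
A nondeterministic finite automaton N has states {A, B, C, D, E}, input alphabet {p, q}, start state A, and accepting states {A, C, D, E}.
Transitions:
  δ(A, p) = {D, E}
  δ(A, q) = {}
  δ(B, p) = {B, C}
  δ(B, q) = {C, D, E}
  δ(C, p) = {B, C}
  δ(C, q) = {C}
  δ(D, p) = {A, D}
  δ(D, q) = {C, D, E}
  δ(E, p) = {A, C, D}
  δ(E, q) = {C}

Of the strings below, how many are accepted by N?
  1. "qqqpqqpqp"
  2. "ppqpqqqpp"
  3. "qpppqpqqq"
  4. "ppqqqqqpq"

2

"qqqpqqpqp": rejected
"ppqpqqqpp": accepted
"qpppqpqqq": rejected
"ppqqqqqpq": accepted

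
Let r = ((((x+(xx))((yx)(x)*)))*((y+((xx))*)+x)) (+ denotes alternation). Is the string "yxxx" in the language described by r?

No split of yxxx into u·v has (((x+(xx))((yx)(x)*)))* matching u and ((y+((xx))*)+x) matching v.

no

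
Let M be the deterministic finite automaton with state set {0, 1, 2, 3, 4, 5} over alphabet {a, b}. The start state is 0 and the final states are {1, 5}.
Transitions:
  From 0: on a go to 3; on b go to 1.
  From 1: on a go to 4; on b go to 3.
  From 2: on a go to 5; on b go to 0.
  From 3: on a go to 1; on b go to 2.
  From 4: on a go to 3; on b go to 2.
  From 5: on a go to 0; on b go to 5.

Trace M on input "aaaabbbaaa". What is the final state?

0 --a--> 3
3 --a--> 1
1 --a--> 4
4 --a--> 3
3 --b--> 2
2 --b--> 0
0 --b--> 1
1 --a--> 4
4 --a--> 3
3 --a--> 1

1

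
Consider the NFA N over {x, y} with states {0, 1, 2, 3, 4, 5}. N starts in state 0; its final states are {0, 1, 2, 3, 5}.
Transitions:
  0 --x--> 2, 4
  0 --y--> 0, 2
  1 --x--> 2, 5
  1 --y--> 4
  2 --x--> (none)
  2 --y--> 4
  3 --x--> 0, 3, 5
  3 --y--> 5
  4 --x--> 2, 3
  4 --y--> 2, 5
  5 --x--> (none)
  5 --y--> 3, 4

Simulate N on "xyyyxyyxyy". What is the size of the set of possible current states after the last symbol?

5

Start: {0}
read x: {2, 4}
read y: {2, 4, 5}
read y: {2, 3, 4, 5}
read y: {2, 3, 4, 5}
read x: {0, 2, 3, 5}
read y: {0, 2, 3, 4, 5}
read y: {0, 2, 3, 4, 5}
read x: {0, 2, 3, 4, 5}
read y: {0, 2, 3, 4, 5}
read y: {0, 2, 3, 4, 5}
Final reachable set {0, 2, 3, 4, 5} has 5 states.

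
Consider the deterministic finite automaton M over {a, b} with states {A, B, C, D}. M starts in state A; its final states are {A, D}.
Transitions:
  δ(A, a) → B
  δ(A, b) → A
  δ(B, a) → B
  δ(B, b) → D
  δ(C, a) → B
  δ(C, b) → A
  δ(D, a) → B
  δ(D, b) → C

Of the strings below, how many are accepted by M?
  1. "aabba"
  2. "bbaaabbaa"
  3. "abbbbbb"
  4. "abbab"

"aabba": rejected
"bbaaabbaa": rejected
"abbbbbb": accepted
"abbab": accepted

2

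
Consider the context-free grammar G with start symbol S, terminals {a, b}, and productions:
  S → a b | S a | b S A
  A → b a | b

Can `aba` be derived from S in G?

yes

S ⇒ Sa ⇒ aba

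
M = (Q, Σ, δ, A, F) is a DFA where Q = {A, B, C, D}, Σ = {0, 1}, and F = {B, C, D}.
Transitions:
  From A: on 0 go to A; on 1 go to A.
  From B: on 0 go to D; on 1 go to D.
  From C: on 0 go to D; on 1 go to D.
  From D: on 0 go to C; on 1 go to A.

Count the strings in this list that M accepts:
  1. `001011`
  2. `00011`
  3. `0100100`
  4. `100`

`001011`: rejected
`00011`: rejected
`0100100`: rejected
`100`: rejected

0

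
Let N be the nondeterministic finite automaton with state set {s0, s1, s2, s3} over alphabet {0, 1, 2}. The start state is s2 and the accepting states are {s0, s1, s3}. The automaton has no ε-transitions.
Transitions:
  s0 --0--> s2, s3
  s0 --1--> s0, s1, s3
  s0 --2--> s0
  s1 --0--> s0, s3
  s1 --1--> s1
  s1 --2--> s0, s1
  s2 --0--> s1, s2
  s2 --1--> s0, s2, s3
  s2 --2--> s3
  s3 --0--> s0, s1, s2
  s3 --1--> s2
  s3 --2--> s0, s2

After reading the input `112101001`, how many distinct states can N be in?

Start: {s2}
read 1: {s0, s2, s3}
read 1: {s0, s1, s2, s3}
read 2: {s0, s1, s2, s3}
read 1: {s0, s1, s2, s3}
read 0: {s0, s1, s2, s3}
read 1: {s0, s1, s2, s3}
read 0: {s0, s1, s2, s3}
read 0: {s0, s1, s2, s3}
read 1: {s0, s1, s2, s3}
Final reachable set {s0, s1, s2, s3} has 4 states.

4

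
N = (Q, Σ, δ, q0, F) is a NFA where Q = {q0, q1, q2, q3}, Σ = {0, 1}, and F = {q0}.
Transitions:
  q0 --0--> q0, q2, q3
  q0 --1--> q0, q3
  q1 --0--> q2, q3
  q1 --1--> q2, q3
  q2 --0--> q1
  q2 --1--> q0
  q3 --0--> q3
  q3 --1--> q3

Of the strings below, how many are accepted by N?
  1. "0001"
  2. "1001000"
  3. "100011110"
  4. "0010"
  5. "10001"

"0001": accepted
"1001000": accepted
"100011110": accepted
"0010": accepted
"10001": accepted

5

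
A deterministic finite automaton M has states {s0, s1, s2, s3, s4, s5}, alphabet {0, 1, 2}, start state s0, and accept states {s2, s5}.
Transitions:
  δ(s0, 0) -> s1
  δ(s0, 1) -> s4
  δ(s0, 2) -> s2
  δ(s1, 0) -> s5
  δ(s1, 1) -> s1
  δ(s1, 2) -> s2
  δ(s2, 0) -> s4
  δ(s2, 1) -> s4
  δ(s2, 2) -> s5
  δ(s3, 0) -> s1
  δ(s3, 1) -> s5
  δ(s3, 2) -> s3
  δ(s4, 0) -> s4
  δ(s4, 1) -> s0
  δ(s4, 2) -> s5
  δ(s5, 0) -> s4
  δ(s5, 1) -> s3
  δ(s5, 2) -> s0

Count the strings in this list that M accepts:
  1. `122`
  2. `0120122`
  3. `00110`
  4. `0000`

1

`122`: rejected
`0120122`: accepted
`00110`: rejected
`0000`: rejected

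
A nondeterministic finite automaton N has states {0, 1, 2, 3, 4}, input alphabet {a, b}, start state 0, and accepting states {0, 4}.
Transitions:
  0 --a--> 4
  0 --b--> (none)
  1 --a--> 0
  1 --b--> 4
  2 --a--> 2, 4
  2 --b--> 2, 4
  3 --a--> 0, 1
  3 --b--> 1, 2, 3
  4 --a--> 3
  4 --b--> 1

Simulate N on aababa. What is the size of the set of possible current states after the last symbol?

Start: {0}
read a: {4}
read a: {3}
read b: {1, 2, 3}
read a: {0, 1, 2, 4}
read b: {1, 2, 4}
read a: {0, 2, 3, 4}
Final reachable set {0, 2, 3, 4} has 4 states.

4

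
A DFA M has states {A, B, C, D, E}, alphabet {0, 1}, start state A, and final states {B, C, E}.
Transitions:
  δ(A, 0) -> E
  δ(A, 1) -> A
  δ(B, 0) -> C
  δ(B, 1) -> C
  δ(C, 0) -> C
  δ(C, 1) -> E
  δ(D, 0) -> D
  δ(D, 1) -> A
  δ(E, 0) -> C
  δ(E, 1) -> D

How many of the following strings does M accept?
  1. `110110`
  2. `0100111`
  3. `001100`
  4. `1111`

1

`110110`: accepted
`0100111`: rejected
`001100`: rejected
`1111`: rejected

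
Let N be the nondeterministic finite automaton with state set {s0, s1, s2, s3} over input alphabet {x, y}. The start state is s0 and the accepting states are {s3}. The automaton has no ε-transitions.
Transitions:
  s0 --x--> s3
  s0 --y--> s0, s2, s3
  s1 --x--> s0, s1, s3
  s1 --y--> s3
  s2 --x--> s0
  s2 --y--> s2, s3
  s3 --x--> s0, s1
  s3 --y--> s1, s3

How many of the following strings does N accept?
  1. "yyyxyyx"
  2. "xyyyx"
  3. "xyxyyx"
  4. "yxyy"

"yyyxyyx": accepted
"xyyyx": accepted
"xyxyyx": accepted
"yxyy": accepted

4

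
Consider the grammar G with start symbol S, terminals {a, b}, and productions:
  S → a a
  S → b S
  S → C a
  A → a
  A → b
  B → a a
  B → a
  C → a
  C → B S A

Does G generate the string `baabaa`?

no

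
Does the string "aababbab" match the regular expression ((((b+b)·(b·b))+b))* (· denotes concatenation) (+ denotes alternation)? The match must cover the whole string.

no

aababbab cannot be split into zero or more pieces each matching (((b+b)·(b·b))+b).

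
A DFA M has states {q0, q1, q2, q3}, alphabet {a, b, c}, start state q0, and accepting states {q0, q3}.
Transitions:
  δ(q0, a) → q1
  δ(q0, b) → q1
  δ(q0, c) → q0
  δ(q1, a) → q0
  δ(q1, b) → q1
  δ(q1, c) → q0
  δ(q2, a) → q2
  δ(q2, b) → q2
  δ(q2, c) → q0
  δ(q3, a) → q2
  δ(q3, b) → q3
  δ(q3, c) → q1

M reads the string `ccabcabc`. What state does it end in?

q0 --c--> q0
q0 --c--> q0
q0 --a--> q1
q1 --b--> q1
q1 --c--> q0
q0 --a--> q1
q1 --b--> q1
q1 --c--> q0

q0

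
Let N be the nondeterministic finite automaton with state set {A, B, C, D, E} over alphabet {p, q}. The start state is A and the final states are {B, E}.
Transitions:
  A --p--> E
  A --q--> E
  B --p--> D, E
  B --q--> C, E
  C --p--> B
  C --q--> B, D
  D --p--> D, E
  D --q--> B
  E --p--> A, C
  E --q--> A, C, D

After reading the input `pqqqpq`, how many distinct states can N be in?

Start: {A}
read p: {E}
read q: {A, C, D}
read q: {B, D, E}
read q: {A, B, C, D, E}
read p: {A, B, C, D, E}
read q: {A, B, C, D, E}
Final reachable set {A, B, C, D, E} has 5 states.

5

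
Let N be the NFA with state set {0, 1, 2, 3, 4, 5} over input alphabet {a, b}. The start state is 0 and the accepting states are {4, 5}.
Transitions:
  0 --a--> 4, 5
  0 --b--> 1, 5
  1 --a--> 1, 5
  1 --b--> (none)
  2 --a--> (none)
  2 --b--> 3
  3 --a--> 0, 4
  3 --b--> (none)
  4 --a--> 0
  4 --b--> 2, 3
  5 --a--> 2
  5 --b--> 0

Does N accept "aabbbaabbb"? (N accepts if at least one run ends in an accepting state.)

rejected

Start: {0}
read a: {4, 5}
read a: {0, 2}
read b: {1, 3, 5}
read b: {0}
read b: {1, 5}
read a: {1, 2, 5}
read a: {1, 2, 5}
read b: {0, 3}
read b: {1, 5}
read b: {0}
Reachable ∩ accepting = {} — empty.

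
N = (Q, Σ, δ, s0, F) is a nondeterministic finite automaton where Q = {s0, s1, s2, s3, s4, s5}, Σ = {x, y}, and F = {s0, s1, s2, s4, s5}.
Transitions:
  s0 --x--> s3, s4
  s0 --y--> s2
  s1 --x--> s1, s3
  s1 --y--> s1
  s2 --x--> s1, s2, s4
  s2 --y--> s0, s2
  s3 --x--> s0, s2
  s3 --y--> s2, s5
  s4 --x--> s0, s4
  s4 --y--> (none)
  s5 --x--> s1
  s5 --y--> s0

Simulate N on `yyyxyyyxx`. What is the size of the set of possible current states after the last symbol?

Start: {s0}
read y: {s2}
read y: {s0, s2}
read y: {s0, s2}
read x: {s1, s2, s3, s4}
read y: {s0, s1, s2, s5}
read y: {s0, s1, s2}
read y: {s0, s1, s2}
read x: {s1, s2, s3, s4}
read x: {s0, s1, s2, s3, s4}
Final reachable set {s0, s1, s2, s3, s4} has 5 states.

5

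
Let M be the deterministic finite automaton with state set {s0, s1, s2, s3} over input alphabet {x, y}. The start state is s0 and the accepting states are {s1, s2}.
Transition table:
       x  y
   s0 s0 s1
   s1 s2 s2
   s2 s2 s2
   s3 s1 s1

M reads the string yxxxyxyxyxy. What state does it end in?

s2

s0 --y--> s1
s1 --x--> s2
s2 --x--> s2
s2 --x--> s2
s2 --y--> s2
s2 --x--> s2
s2 --y--> s2
s2 --x--> s2
s2 --y--> s2
s2 --x--> s2
s2 --y--> s2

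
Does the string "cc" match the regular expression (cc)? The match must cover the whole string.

Split as c·c: c matches c and c matches c.

yes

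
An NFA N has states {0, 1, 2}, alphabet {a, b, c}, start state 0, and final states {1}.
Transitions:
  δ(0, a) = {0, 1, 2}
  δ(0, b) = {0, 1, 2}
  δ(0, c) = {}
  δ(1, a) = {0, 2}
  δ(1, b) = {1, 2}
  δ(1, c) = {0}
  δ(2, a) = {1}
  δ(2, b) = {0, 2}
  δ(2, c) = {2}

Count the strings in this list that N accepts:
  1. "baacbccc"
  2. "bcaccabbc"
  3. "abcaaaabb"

1

"baacbccc": rejected
"bcaccabbc": rejected
"abcaaaabb": accepted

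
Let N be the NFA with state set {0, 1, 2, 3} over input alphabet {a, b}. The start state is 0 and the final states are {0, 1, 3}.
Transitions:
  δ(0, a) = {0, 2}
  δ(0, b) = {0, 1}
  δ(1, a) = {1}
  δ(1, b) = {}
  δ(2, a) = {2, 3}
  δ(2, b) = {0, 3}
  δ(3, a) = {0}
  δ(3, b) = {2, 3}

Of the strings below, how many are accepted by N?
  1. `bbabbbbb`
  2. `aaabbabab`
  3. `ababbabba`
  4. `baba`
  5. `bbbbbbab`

`bbabbbbb`: accepted
`aaabbabab`: accepted
`ababbabba`: accepted
`baba`: accepted
`bbbbbbab`: accepted

5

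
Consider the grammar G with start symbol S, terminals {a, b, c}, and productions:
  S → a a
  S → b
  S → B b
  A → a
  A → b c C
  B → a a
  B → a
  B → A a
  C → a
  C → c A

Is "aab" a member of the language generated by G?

S ⇒ Bb ⇒ Aab ⇒ aab

yes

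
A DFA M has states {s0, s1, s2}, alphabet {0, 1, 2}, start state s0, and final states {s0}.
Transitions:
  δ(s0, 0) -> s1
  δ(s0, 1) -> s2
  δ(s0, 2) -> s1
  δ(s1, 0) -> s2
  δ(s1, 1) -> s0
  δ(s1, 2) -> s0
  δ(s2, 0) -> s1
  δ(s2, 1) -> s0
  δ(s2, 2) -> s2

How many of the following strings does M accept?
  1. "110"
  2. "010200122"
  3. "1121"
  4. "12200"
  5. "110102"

3

"110": rejected
"010200122": accepted
"1121": accepted
"12200": rejected
"110102": accepted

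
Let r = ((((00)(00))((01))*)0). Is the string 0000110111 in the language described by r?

no

No split of 0000110111 into u·v has (((00)(00))((01))*) matching u and 0 matching v.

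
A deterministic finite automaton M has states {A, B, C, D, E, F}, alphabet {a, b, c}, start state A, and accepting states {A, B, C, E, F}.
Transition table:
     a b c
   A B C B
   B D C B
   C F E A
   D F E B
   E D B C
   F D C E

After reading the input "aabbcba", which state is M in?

F

A --a--> B
B --a--> D
D --b--> E
E --b--> B
B --c--> B
B --b--> C
C --a--> F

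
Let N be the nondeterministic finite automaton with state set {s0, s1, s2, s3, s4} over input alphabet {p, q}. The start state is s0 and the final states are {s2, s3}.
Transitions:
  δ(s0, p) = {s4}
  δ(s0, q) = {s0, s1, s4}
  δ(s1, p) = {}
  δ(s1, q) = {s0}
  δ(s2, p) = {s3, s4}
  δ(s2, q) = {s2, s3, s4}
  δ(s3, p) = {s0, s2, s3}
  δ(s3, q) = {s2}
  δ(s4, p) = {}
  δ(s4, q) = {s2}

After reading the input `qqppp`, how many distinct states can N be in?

4

Start: {s0}
read q: {s0, s1, s4}
read q: {s0, s1, s2, s4}
read p: {s3, s4}
read p: {s0, s2, s3}
read p: {s0, s2, s3, s4}
Final reachable set {s0, s2, s3, s4} has 4 states.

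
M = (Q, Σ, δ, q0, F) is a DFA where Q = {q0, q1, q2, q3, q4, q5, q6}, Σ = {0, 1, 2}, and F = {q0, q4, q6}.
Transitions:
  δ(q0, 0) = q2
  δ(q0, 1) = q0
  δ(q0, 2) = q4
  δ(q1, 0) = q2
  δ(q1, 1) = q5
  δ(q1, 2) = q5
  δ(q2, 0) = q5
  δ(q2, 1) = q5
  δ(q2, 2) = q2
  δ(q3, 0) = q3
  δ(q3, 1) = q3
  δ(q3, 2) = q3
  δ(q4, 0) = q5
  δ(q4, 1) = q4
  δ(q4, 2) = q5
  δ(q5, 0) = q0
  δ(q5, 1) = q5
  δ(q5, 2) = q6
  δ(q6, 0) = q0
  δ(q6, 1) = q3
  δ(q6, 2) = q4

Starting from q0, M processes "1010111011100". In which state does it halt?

q0 --1--> q0
q0 --0--> q2
q2 --1--> q5
q5 --0--> q0
q0 --1--> q0
q0 --1--> q0
q0 --1--> q0
q0 --0--> q2
q2 --1--> q5
q5 --1--> q5
q5 --1--> q5
q5 --0--> q0
q0 --0--> q2

q2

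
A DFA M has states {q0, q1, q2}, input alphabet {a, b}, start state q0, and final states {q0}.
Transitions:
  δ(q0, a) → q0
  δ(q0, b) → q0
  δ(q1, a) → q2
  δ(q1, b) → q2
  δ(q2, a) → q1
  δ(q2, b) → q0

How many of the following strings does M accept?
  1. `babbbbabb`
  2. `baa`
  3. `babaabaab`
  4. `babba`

`babbbbabb`: accepted
`baa`: accepted
`babaabaab`: accepted
`babba`: accepted

4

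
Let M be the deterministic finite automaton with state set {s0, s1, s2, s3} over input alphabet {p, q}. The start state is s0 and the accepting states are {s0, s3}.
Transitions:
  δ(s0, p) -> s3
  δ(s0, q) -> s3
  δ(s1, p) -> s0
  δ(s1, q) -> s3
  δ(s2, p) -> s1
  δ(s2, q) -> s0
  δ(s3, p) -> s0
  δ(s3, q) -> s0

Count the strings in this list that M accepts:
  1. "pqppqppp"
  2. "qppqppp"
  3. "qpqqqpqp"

"pqppqppp": accepted
"qppqppp": accepted
"qpqqqpqp": accepted

3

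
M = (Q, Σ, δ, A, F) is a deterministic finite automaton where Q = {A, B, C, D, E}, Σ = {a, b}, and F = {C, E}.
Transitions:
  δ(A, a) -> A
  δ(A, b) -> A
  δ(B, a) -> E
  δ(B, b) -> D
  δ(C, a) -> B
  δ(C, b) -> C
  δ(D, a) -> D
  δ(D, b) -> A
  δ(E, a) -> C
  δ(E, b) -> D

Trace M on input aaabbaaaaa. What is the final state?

A

A --a--> A
A --a--> A
A --a--> A
A --b--> A
A --b--> A
A --a--> A
A --a--> A
A --a--> A
A --a--> A
A --a--> A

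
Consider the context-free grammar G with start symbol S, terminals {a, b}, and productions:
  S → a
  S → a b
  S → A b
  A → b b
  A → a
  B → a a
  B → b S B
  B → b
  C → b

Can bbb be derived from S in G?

yes

S ⇒ Ab ⇒ bbb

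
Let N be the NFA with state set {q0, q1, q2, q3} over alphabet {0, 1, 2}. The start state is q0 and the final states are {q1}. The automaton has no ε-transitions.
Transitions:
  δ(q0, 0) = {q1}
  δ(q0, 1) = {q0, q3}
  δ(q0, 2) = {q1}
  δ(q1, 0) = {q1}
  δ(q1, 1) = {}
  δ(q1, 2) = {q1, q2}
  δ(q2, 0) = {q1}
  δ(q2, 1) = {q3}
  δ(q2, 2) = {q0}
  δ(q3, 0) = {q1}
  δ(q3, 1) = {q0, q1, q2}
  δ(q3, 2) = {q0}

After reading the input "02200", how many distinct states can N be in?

1

Start: {q0}
read 0: {q1}
read 2: {q1, q2}
read 2: {q0, q1, q2}
read 0: {q1}
read 0: {q1}
Final reachable set {q1} has 1 state.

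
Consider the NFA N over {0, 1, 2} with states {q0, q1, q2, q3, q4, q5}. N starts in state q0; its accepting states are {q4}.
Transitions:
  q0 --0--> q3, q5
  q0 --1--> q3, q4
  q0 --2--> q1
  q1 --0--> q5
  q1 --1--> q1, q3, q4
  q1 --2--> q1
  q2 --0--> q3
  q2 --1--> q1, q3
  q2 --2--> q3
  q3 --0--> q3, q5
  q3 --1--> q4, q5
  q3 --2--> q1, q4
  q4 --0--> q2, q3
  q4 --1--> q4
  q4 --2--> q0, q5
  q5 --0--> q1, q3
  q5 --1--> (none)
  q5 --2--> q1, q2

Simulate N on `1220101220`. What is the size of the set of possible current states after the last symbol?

3

Start: {q0}
read 1: {q3, q4}
read 2: {q0, q1, q4, q5}
read 2: {q0, q1, q2, q5}
read 0: {q1, q3, q5}
read 1: {q1, q3, q4, q5}
read 0: {q1, q2, q3, q5}
read 1: {q1, q3, q4, q5}
read 2: {q0, q1, q2, q4, q5}
read 2: {q0, q1, q2, q3, q5}
read 0: {q1, q3, q5}
Final reachable set {q1, q3, q5} has 3 states.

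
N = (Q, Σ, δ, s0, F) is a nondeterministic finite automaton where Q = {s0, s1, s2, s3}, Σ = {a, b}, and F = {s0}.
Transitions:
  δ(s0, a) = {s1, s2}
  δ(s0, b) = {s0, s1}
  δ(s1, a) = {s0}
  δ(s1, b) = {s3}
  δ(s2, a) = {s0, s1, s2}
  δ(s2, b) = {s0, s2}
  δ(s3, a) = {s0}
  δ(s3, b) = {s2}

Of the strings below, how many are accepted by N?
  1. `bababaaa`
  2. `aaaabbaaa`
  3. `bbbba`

`bababaaa`: accepted
`aaaabbaaa`: accepted
`bbbba`: accepted

3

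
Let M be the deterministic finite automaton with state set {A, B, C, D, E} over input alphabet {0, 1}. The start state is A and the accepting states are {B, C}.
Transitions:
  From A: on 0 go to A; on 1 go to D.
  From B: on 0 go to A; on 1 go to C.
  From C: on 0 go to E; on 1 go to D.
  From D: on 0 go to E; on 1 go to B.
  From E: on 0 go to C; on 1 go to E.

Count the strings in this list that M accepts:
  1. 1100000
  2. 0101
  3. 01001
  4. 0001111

1100000: rejected
0101: rejected
01001: rejected
0001111: rejected

0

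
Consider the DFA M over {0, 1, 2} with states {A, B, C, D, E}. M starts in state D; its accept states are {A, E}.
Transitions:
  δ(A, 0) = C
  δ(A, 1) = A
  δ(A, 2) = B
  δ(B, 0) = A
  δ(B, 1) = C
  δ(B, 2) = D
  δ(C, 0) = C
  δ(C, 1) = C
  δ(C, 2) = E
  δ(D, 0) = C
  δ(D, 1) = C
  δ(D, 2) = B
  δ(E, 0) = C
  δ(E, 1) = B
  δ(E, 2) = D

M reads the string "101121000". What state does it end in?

C

D --1--> C
C --0--> C
C --1--> C
C --1--> C
C --2--> E
E --1--> B
B --0--> A
A --0--> C
C --0--> C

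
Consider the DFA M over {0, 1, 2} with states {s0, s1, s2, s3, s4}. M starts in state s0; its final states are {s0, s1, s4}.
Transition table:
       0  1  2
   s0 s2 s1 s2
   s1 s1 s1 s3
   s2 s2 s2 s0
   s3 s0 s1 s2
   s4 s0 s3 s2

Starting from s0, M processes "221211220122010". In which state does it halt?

s0 --2--> s2
s2 --2--> s0
s0 --1--> s1
s1 --2--> s3
s3 --1--> s1
s1 --1--> s1
s1 --2--> s3
s3 --2--> s2
s2 --0--> s2
s2 --1--> s2
s2 --2--> s0
s0 --2--> s2
s2 --0--> s2
s2 --1--> s2
s2 --0--> s2

s2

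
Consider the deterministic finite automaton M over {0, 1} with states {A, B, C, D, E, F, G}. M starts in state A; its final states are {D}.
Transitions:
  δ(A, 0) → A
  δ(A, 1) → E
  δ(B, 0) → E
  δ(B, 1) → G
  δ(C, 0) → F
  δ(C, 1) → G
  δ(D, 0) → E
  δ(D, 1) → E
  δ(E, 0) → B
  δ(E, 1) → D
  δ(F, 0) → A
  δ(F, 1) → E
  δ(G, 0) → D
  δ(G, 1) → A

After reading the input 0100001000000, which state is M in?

B

A --0--> A
A --1--> E
E --0--> B
B --0--> E
E --0--> B
B --0--> E
E --1--> D
D --0--> E
E --0--> B
B --0--> E
E --0--> B
B --0--> E
E --0--> B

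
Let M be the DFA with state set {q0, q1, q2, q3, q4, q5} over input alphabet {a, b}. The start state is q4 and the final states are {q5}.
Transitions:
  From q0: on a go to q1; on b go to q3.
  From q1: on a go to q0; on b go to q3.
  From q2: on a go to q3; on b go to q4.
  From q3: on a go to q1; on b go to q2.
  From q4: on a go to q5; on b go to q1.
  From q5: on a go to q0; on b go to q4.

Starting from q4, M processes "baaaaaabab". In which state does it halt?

q4 --b--> q1
q1 --a--> q0
q0 --a--> q1
q1 --a--> q0
q0 --a--> q1
q1 --a--> q0
q0 --a--> q1
q1 --b--> q3
q3 --a--> q1
q1 --b--> q3

q3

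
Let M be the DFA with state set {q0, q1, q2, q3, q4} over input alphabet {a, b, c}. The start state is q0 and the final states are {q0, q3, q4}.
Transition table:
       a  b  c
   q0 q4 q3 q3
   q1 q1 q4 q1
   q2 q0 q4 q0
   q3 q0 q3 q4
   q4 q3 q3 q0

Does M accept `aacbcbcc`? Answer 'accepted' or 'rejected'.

accepted

q0 --a--> q4
q4 --a--> q3
q3 --c--> q4
q4 --b--> q3
q3 --c--> q4
q4 --b--> q3
q3 --c--> q4
q4 --c--> q0
End in state q0, which is an accepting state.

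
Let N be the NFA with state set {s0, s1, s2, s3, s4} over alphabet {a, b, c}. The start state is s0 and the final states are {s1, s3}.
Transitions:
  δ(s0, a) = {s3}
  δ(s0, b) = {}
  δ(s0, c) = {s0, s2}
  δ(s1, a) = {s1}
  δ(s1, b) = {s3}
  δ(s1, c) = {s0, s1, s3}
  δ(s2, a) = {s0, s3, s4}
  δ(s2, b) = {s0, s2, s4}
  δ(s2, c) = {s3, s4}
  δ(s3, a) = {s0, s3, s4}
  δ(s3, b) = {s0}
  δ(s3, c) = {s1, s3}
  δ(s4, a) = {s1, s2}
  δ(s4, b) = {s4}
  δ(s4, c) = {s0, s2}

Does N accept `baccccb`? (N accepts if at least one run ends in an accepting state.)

rejected

Start: {s0}
read b: {}
The reachable set is empty and stays empty for the remaining 6 symbols.
Reachable ∩ accepting = {} — empty.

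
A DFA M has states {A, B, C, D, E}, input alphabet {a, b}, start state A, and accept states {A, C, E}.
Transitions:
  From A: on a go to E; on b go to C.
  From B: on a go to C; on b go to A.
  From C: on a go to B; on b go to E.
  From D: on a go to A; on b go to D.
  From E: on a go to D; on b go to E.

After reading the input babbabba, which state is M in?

A --b--> C
C --a--> B
B --b--> A
A --b--> C
C --a--> B
B --b--> A
A --b--> C
C --a--> B

B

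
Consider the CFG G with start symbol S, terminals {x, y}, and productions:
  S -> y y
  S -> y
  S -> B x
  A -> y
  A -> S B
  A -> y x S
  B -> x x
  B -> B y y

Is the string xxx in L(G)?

yes

S ⇒ Bx ⇒ xxx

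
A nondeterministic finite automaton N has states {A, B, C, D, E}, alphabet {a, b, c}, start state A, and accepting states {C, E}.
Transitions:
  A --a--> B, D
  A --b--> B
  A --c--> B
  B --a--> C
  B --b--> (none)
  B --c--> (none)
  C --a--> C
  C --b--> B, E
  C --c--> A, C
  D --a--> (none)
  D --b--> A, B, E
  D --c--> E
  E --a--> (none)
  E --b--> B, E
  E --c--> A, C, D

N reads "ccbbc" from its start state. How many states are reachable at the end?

0

Start: {A}
read c: {B}
read c: {}
The reachable set is empty and stays empty for the remaining 3 symbols.
Final reachable set {} has 0 states.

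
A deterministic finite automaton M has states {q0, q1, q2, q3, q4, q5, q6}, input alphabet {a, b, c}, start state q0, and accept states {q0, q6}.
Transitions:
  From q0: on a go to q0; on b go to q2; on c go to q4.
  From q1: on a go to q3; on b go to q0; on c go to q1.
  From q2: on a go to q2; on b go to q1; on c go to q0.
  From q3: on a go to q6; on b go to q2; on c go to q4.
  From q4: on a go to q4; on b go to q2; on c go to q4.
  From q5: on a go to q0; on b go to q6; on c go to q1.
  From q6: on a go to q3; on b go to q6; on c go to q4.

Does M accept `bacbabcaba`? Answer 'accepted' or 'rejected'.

q0 --b--> q2
q2 --a--> q2
q2 --c--> q0
q0 --b--> q2
q2 --a--> q2
q2 --b--> q1
q1 --c--> q1
q1 --a--> q3
q3 --b--> q2
q2 --a--> q2
End in state q2, which is not an accepting state.

rejected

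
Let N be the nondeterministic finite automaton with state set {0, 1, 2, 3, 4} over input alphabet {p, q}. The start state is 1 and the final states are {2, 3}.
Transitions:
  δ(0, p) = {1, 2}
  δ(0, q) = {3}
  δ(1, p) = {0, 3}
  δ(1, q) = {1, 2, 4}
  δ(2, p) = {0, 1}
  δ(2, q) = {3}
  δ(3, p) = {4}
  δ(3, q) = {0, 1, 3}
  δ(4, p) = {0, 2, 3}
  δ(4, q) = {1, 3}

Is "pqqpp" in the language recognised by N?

Start: {1}
read p: {0, 3}
read q: {0, 1, 3}
read q: {0, 1, 2, 3, 4}
read p: {0, 1, 2, 3, 4}
read p: {0, 1, 2, 3, 4}
Reachable ∩ accepting = {2, 3} — nonempty.

accepted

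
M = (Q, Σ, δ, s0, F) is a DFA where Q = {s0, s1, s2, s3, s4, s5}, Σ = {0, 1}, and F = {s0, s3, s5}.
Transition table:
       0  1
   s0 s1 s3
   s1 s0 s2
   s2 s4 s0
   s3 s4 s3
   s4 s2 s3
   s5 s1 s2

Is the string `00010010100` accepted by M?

s0 --0--> s1
s1 --0--> s0
s0 --0--> s1
s1 --1--> s2
s2 --0--> s4
s4 --0--> s2
s2 --1--> s0
s0 --0--> s1
s1 --1--> s2
s2 --0--> s4
s4 --0--> s2
End in state s2, which is not an accepting state.

rejected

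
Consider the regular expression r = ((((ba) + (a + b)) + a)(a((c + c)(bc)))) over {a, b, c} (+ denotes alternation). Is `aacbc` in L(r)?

yes

Split as a·acbc: (((ba)+(a+b))+a) matches a and (a((c+c)(bc))) matches acbc.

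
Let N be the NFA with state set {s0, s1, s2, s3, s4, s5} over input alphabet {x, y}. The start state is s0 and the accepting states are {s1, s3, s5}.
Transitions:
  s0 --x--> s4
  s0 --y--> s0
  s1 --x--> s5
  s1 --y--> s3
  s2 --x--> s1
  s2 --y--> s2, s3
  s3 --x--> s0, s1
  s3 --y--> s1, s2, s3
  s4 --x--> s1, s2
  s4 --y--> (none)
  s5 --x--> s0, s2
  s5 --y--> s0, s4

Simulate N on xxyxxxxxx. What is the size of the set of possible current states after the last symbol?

5

Start: {s0}
read x: {s4}
read x: {s1, s2}
read y: {s2, s3}
read x: {s0, s1}
read x: {s4, s5}
read x: {s0, s1, s2}
read x: {s1, s4, s5}
read x: {s0, s1, s2, s5}
read x: {s0, s1, s2, s4, s5}
Final reachable set {s0, s1, s2, s4, s5} has 5 states.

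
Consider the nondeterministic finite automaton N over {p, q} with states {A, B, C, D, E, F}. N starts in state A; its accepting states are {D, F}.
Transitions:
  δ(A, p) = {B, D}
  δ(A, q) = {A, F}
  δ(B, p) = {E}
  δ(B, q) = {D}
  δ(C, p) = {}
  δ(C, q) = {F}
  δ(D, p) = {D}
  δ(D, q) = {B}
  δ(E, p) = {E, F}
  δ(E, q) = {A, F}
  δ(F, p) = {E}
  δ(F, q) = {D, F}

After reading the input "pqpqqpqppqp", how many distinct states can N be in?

Start: {A}
read p: {B, D}
read q: {B, D}
read p: {D, E}
read q: {A, B, F}
read q: {A, D, F}
read p: {B, D, E}
read q: {A, B, D, F}
read p: {B, D, E}
read p: {D, E, F}
read q: {A, B, D, F}
read p: {B, D, E}
Final reachable set {B, D, E} has 3 states.

3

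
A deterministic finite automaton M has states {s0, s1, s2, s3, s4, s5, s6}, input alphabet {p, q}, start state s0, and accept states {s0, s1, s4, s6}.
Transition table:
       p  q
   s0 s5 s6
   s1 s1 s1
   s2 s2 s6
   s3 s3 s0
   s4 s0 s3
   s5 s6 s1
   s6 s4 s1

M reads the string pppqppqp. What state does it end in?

s0 --p--> s5
s5 --p--> s6
s6 --p--> s4
s4 --q--> s3
s3 --p--> s3
s3 --p--> s3
s3 --q--> s0
s0 --p--> s5

s5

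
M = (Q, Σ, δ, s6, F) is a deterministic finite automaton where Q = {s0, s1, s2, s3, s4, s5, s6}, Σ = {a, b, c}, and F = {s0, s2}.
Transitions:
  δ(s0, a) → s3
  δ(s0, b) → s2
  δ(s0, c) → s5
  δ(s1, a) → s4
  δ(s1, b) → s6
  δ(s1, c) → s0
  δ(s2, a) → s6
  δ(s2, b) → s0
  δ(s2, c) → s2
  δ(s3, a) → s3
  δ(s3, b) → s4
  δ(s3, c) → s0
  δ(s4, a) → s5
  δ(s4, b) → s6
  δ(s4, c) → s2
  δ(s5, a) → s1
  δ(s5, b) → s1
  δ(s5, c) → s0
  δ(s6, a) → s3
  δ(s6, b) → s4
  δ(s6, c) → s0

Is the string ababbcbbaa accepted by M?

rejected

s6 --a--> s3
s3 --b--> s4
s4 --a--> s5
s5 --b--> s1
s1 --b--> s6
s6 --c--> s0
s0 --b--> s2
s2 --b--> s0
s0 --a--> s3
s3 --a--> s3
End in state s3, which is not an accepting state.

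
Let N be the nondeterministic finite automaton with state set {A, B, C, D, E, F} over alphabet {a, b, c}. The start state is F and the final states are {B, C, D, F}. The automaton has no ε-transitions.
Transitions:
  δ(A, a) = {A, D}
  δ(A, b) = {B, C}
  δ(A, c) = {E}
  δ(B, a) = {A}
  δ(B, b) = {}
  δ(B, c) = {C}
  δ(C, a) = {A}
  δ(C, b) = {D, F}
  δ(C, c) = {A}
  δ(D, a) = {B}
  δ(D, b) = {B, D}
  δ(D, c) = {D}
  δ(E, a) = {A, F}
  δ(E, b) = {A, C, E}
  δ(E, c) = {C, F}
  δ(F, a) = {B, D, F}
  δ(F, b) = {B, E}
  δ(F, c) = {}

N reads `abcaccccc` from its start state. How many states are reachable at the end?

Start: {F}
read a: {B, D, F}
read b: {B, D, E}
read c: {C, D, F}
read a: {A, B, D, F}
read c: {C, D, E}
read c: {A, C, D, F}
read c: {A, D, E}
read c: {C, D, E, F}
read c: {A, C, D, F}
Final reachable set {A, C, D, F} has 4 states.

4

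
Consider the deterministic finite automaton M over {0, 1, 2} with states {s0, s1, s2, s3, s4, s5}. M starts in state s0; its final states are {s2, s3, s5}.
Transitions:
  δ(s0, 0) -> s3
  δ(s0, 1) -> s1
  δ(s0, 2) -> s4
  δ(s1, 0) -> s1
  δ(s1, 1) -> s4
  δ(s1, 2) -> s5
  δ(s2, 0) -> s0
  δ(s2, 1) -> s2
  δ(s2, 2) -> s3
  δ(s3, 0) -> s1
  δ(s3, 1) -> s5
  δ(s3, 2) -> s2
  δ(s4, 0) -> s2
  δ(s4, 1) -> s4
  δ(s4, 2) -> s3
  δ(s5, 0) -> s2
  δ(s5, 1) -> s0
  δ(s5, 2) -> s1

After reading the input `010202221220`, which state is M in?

s1

s0 --0--> s3
s3 --1--> s5
s5 --0--> s2
s2 --2--> s3
s3 --0--> s1
s1 --2--> s5
s5 --2--> s1
s1 --2--> s5
s5 --1--> s0
s0 --2--> s4
s4 --2--> s3
s3 --0--> s1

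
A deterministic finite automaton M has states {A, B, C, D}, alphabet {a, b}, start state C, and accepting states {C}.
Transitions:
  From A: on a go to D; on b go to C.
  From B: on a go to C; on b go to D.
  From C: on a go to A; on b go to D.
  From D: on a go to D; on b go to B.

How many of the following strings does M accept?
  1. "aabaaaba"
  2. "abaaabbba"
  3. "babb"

2

"aabaaaba": accepted
"abaaabbba": accepted
"babb": rejected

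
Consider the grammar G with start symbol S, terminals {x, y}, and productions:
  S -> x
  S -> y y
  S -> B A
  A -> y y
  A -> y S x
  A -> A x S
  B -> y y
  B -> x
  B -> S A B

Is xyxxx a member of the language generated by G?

no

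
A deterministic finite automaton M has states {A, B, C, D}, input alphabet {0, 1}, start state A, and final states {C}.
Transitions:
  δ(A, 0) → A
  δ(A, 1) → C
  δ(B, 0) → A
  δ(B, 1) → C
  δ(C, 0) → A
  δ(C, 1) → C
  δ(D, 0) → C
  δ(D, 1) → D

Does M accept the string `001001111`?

A --0--> A
A --0--> A
A --1--> C
C --0--> A
A --0--> A
A --1--> C
C --1--> C
C --1--> C
C --1--> C
End in state C, which is an accepting state.

accepted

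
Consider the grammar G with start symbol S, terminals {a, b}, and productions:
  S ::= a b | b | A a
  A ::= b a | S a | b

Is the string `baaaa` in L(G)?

yes

S ⇒ Aa ⇒ Saa ⇒ Aaaa ⇒ baaaa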